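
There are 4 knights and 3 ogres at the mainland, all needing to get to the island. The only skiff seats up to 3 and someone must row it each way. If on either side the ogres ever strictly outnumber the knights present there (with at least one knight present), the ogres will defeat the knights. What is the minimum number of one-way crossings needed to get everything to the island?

5

Counting alone: each trip to the island takes at most 3 across and each return brings at least 1 back, so after t trips out (and t−1 returns) at most 3t − (t−1) of the 7 are across; that first reaches 7 at t = 3, so at least 5 crossings are needed.
The plan below uses exactly 5 crossings, so it is optimal:
1. 3 ogres → the island.  (the mainland: 4K 0O; the island: 0K 3O)
2. 1 ogre ← the mainland.  (the mainland: 4K 1O; the island: 0K 2O)
3. 3 knights → the island.  (the mainland: 1K 1O; the island: 3K 2O)
4. 1 knight ← the mainland.  (the mainland: 2K 1O; the island: 2K 2O)
5. 2 knights and 1 ogre → the island.  (the mainland: 0K 0O; the island: 4K 3O)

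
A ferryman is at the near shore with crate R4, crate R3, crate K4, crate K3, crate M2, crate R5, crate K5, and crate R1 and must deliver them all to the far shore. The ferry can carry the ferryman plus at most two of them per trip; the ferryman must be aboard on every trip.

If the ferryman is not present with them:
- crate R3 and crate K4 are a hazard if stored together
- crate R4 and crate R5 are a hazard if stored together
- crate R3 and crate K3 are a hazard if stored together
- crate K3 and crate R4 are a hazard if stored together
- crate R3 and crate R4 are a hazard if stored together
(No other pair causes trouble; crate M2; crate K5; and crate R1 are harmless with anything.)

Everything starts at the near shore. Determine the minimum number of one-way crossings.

13

Counting alone: the ferryman can take at most 2 across per trip to the far shore, so moving all 8 needs at least 4 loaded trips out, with a return between consecutive ones — at least 7 crossings.
The safety rule pushes this higher. Following every safe sequence of crossings, the most of the 8 that can be at the far shore as the ferry arrives there on crossings 7, 9, 11 is 5, 6, 7 respectively — never all 8.
So no plan with fewer than 13 crossings exists, and this one achieves 13:
1. Ferryman goes to the far shore with crate R3 and crate R4.  [the near shore: crate K3, crate K4, crate K5, crate M2, crate R1, crate R5 | the far shore: crate R3, crate R4]
2. Ferryman goes back to the near shore with crate R4.  [the near shore: crate K3, crate K4, crate K5, crate M2, crate R1, crate R4, crate R5 | the far shore: crate R3]
3. Ferryman goes to the far shore with crate K4 and crate R4.  [the near shore: crate K3, crate K5, crate M2, crate R1, crate R5 | the far shore: crate K4, crate R3, crate R4]
4. Ferryman goes back to the near shore with crate R3.  [the near shore: crate K3, crate K5, crate M2, crate R1, crate R3, crate R5 | the far shore: crate K4, crate R4]
5. Ferryman goes to the far shore with crate M2 and crate R3.  [the near shore: crate K3, crate K5, crate R1, crate R5 | the far shore: crate K4, crate M2, crate R3, crate R4]
6. Ferryman goes back to the near shore with crate R3.  [the near shore: crate K3, crate K5, crate R1, crate R3, crate R5 | the far shore: crate K4, crate M2, crate R4]
7. Ferryman goes to the far shore with crate K5 and crate R3.  [the near shore: crate K3, crate R1, crate R5 | the far shore: crate K4, crate K5, crate M2, crate R3, crate R4]
8. Ferryman goes back to the near shore with crate R3.  [the near shore: crate K3, crate R1, crate R3, crate R5 | the far shore: crate K4, crate K5, crate M2, crate R4]
9. Ferryman goes to the far shore with crate R1 and crate R3.  [the near shore: crate K3, crate R5 | the far shore: crate K4, crate K5, crate M2, crate R1, crate R3, crate R4]
10. Ferryman goes back to the near shore with crate R3.  [the near shore: crate K3, crate R3, crate R5 | the far shore: crate K4, crate K5, crate M2, crate R1, crate R4]
11. Ferryman goes to the far shore with crate K3 and crate R5.  [the near shore: crate R3 | the far shore: crate K3, crate K4, crate K5, crate M2, crate R1, crate R4, crate R5]
12. Ferryman goes back to the near shore with crate R4.  [the near shore: crate R3, crate R4 | the far shore: crate K3, crate K4, crate K5, crate M2, crate R1, crate R5]
13. Ferryman goes to the far shore with crate R3 and crate R4.  [the near shore: — | the far shore: crate K3, crate K4, crate K5, crate M2, crate R1, crate R3, crate R4, crate R5]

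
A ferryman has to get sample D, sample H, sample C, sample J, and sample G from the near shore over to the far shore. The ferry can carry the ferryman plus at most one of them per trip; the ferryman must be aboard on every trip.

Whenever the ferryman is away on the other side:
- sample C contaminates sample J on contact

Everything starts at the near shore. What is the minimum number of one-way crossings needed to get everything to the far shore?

Counting alone: the ferryman can take at most 1 across per trip to the far shore, so moving all 5 needs at least 5 loaded trips out, with a return between consecutive ones — at least 9 crossings.
The plan below uses exactly 9 crossings, so it is optimal:
1. Ferryman goes to the far shore with sample C.  [the near shore: sample D, sample G, sample H, sample J | the far shore: sample C]
2. Ferryman goes back to the near shore alone.  [the near shore: sample D, sample G, sample H, sample J | the far shore: sample C]
3. Ferryman goes to the far shore with sample D.  [the near shore: sample G, sample H, sample J | the far shore: sample C, sample D]
4. Ferryman goes back to the near shore alone.  [the near shore: sample G, sample H, sample J | the far shore: sample C, sample D]
5. Ferryman goes to the far shore with sample H.  [the near shore: sample G, sample J | the far shore: sample C, sample D, sample H]
6. Ferryman goes back to the near shore alone.  [the near shore: sample G, sample J | the far shore: sample C, sample D, sample H]
7. Ferryman goes to the far shore with sample G.  [the near shore: sample J | the far shore: sample C, sample D, sample G, sample H]
8. Ferryman goes back to the near shore alone.  [the near shore: sample J | the far shore: sample C, sample D, sample G, sample H]
9. Ferryman goes to the far shore with sample J.  [the near shore: — | the far shore: sample C, sample D, sample G, sample H, sample J]

9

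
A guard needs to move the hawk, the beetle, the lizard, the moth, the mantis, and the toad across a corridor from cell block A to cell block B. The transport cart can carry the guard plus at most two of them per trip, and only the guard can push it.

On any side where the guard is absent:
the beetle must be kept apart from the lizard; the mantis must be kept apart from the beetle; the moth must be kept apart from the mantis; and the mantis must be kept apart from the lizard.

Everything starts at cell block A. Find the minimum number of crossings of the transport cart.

9

Counting alone: the guard can take at most 2 across per trip to cell block B, so moving all 6 needs at least 3 loaded trips out, with a return between consecutive ones — at least 5 crossings.
The safety rule pushes this higher. Following every safe sequence of crossings, the most of the 6 that can be at cell block B as the transport cart arrives there on crossings 5, 7 is 4, 5 respectively — never all 6.
So no plan with fewer than 9 crossings exists, and this one achieves 9:
1. Guard goes to cell block B with the beetle and the mantis.  [cell block A: the hawk, the lizard, the moth, the toad | cell block B: the beetle, the mantis]
2. Guard goes back to cell block A with the beetle.  [cell block A: the beetle, the hawk, the lizard, the moth, the toad | cell block B: the mantis]
3. Guard goes to cell block B with the beetle and the hawk.  [cell block A: the lizard, the moth, the toad | cell block B: the beetle, the hawk, the mantis]
4. Guard goes back to cell block A with the beetle.  [cell block A: the beetle, the lizard, the moth, the toad | cell block B: the hawk, the mantis]
5. Guard goes to cell block B with the beetle and the moth.  [cell block A: the lizard, the toad | cell block B: the beetle, the hawk, the mantis, the moth]
6. Guard goes back to cell block A with the mantis.  [cell block A: the lizard, the mantis, the toad | cell block B: the beetle, the hawk, the moth]
7. Guard goes to cell block B with the lizard and the toad.  [cell block A: the mantis | cell block B: the beetle, the hawk, the lizard, the moth, the toad]
8. Guard goes back to cell block A with the beetle.  [cell block A: the beetle, the mantis | cell block B: the hawk, the lizard, the moth, the toad]
9. Guard goes to cell block B with the beetle and the mantis.  [cell block A: — | cell block B: the beetle, the hawk, the lizard, the mantis, the moth, the toad]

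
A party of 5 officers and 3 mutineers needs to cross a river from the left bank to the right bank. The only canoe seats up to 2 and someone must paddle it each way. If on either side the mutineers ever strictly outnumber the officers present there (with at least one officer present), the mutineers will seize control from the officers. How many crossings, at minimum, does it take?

13

Counting alone: each trip to the right bank takes at most 2 across and each return brings at least 1 back, so after t trips out (and t−1 returns) at most 2t − (t−1) of the 8 are across; that first reaches 8 at t = 7, so at least 13 crossings are needed.
The plan below uses exactly 13 crossings, so it is optimal:
1. 2 mutineers → the right bank.  (the left bank: 5O 1M; the right bank: 0O 2M)
2. 1 mutineer ← the left bank.  (the left bank: 5O 2M; the right bank: 0O 1M)
3. 2 mutineers → the right bank.  (the left bank: 5O 0M; the right bank: 0O 3M)
4. 1 mutineer ← the left bank.  (the left bank: 5O 1M; the right bank: 0O 2M)
5. 2 officers → the right bank.  (the left bank: 3O 1M; the right bank: 2O 2M)
6. 1 mutineer ← the left bank.  (the left bank: 3O 2M; the right bank: 2O 1M)
7. 1 officer and 1 mutineer → the right bank.  (the left bank: 2O 1M; the right bank: 3O 2M)
8. 1 mutineer ← the left bank.  (the left bank: 2O 2M; the right bank: 3O 1M)
9. 2 mutineers → the right bank.  (the left bank: 2O 0M; the right bank: 3O 3M)
10. 1 mutineer ← the left bank.  (the left bank: 2O 1M; the right bank: 3O 2M)
11. 1 officer and 1 mutineer → the right bank.  (the left bank: 1O 0M; the right bank: 4O 3M)
12. 1 mutineer ← the left bank.  (the left bank: 1O 1M; the right bank: 4O 2M)
13. 1 officer and 1 mutineer → the right bank.  (the left bank: 0O 0M; the right bank: 5O 3M)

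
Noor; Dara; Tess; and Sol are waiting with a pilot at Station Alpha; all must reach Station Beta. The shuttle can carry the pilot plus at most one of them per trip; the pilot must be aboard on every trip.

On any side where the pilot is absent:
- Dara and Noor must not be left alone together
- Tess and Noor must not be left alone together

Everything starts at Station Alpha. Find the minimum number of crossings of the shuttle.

9

Counting alone: the pilot can take at most 1 across per trip to Station Beta, so moving all 4 needs at least 4 loaded trips out, with a return between consecutive ones — at least 7 crossings.
The safety rule pushes this higher. Following every safe sequence of crossings, the most of the 4 that can be at Station Beta as the shuttle arrives there on crossing 7 is 3 — never all 4.
So no plan with fewer than 9 crossings exists, and this one achieves 9:
1. Pilot goes to Station Beta with Noor.
2. Pilot goes back to Station Alpha alone.
3. Pilot goes to Station Beta with Dara.
4. Pilot goes back to Station Alpha with Noor.
5. Pilot goes to Station Beta with Tess.
6. Pilot goes back to Station Alpha alone.
7. Pilot goes to Station Beta with Sol.
8. Pilot goes back to Station Alpha alone.
9. Pilot goes to Station Beta with Noor.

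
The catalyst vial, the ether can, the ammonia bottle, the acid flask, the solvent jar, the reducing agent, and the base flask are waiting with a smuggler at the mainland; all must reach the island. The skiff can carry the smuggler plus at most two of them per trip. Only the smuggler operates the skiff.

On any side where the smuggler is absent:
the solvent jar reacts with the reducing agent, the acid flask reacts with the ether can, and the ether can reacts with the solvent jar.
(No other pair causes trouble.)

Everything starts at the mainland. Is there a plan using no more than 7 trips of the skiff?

Yes

Yes — this plan uses 7 crossings (≤ 7):
1. Smuggler goes to the island with the ether can and the solvent jar.  [the mainland: the acid flask, the ammonia bottle, the base flask, the catalyst vial, the reducing agent | the island: the ether can, the solvent jar]
2. Smuggler goes back to the mainland with the ether can.  [the mainland: the acid flask, the ammonia bottle, the base flask, the catalyst vial, the ether can, the reducing agent | the island: the solvent jar]
3. Smuggler goes to the island with the acid flask and the catalyst vial.  [the mainland: the ammonia bottle, the base flask, the ether can, the reducing agent | the island: the acid flask, the catalyst vial, the solvent jar]
4. Smuggler goes back to the mainland alone.  [the mainland: the ammonia bottle, the base flask, the ether can, the reducing agent | the island: the acid flask, the catalyst vial, the solvent jar]
5. Smuggler goes to the island with the ammonia bottle and the base flask.  [the mainland: the ether can, the reducing agent | the island: the acid flask, the ammonia bottle, the base flask, the catalyst vial, the solvent jar]
6. Smuggler goes back to the mainland alone.  [the mainland: the ether can, the reducing agent | the island: the acid flask, the ammonia bottle, the base flask, the catalyst vial, the solvent jar]
7. Smuggler goes to the island with the ether can and the reducing agent.  [the mainland: — | the island: the acid flask, the ammonia bottle, the base flask, the catalyst vial, the ether can, the reducing agent, the solvent jar]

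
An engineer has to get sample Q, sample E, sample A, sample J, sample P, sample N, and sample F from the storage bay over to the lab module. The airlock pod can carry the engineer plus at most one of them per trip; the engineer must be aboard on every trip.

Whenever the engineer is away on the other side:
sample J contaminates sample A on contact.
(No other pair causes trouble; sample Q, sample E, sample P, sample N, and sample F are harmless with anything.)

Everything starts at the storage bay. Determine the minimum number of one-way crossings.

Counting alone: the engineer can take at most 1 across per trip to the lab module, so moving all 7 needs at least 7 loaded trips out, with a return between consecutive ones — at least 13 crossings.
The plan below uses exactly 13 crossings, so it is optimal:
1. Engineer goes to the lab module with sample A.  [the storage bay: sample E, sample F, sample J, sample N, sample P, sample Q | the lab module: sample A]
2. Engineer goes back to the storage bay alone.  [the storage bay: sample E, sample F, sample J, sample N, sample P, sample Q | the lab module: sample A]
3. Engineer goes to the lab module with sample Q.  [the storage bay: sample E, sample F, sample J, sample N, sample P | the lab module: sample A, sample Q]
4. Engineer goes back to the storage bay alone.  [the storage bay: sample E, sample F, sample J, sample N, sample P | the lab module: sample A, sample Q]
5. Engineer goes to the lab module with sample E.  [the storage bay: sample F, sample J, sample N, sample P | the lab module: sample A, sample E, sample Q]
6. Engineer goes back to the storage bay alone.  [the storage bay: sample F, sample J, sample N, sample P | the lab module: sample A, sample E, sample Q]
7. Engineer goes to the lab module with sample P.  [the storage bay: sample F, sample J, sample N | the lab module: sample A, sample E, sample P, sample Q]
8. Engineer goes back to the storage bay alone.  [the storage bay: sample F, sample J, sample N | the lab module: sample A, sample E, sample P, sample Q]
9. Engineer goes to the lab module with sample N.  [the storage bay: sample F, sample J | the lab module: sample A, sample E, sample N, sample P, sample Q]
10. Engineer goes back to the storage bay alone.  [the storage bay: sample F, sample J | the lab module: sample A, sample E, sample N, sample P, sample Q]
11. Engineer goes to the lab module with sample F.  [the storage bay: sample J | the lab module: sample A, sample E, sample F, sample N, sample P, sample Q]
12. Engineer goes back to the storage bay alone.  [the storage bay: sample J | the lab module: sample A, sample E, sample F, sample N, sample P, sample Q]
13. Engineer goes to the lab module with sample J.  [the storage bay: — | the lab module: sample A, sample E, sample F, sample J, sample N, sample P, sample Q]

13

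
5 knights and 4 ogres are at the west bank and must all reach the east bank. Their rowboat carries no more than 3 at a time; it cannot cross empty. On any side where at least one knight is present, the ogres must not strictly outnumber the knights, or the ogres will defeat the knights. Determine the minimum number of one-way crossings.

Counting alone: each trip to the east bank takes at most 3 across and each return brings at least 1 back, so after t trips out (and t−1 returns) at most 3t − (t−1) of the 9 are across; that first reaches 9 at t = 4, so at least 7 crossings are needed.
The plan below uses exactly 7 crossings, so it is optimal:
1. 3 ogres → the east bank.  (the west bank: 5K 1O; the east bank: 0K 3O)
2. 1 ogre ← the west bank.  (the west bank: 5K 2O; the east bank: 0K 2O)
3. 3 knights → the east bank.  (the west bank: 2K 2O; the east bank: 3K 2O)
4. 1 knight ← the west bank.  (the west bank: 3K 2O; the east bank: 2K 2O)
5. 2 knights and 1 ogre → the east bank.  (the west bank: 1K 1O; the east bank: 4K 3O)
6. 1 knight ← the west bank.  (the west bank: 2K 1O; the east bank: 3K 3O)
7. 2 knights and 1 ogre → the east bank.  (the west bank: 0K 0O; the east bank: 5K 4O)

7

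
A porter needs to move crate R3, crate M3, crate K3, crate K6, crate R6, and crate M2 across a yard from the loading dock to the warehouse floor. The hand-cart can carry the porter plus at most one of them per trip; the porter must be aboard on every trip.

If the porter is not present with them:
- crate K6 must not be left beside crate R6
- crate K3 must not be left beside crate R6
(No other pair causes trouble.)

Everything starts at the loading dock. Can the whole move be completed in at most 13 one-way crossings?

Yes

Yes — this plan uses 13 crossings (≤ 13):
1. Porter goes to the warehouse floor with crate R6.
2. Porter goes back to the loading dock alone.
3. Porter goes to the warehouse floor with crate R3.
4. Porter goes back to the loading dock alone.
5. Porter goes to the warehouse floor with crate M3.
6. Porter goes back to the loading dock alone.
7. Porter goes to the warehouse floor with crate K3.
8. Porter goes back to the loading dock with crate R6.
9. Porter goes to the warehouse floor with crate K6.
10. Porter goes back to the loading dock alone.
11. Porter goes to the warehouse floor with crate M2.
12. Porter goes back to the loading dock alone.
13. Porter goes to the warehouse floor with crate R6.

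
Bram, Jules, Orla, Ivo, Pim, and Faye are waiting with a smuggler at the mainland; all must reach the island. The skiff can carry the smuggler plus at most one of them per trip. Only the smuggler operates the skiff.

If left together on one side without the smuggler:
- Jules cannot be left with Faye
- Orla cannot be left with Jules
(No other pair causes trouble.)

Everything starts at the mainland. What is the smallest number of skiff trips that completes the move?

Counting alone: the smuggler can take at most 1 across per trip to the island, so moving all 6 needs at least 6 loaded trips out, with a return between consecutive ones — at least 11 crossings.
The safety rule pushes this higher. Following every safe sequence of crossings, the most of the 6 that can be at the island as the skiff arrives there on crossing 11 is 5 — never all 6.
So no plan with fewer than 13 crossings exists, and this one achieves 13:
1. Smuggler goes to the island with Jules.  [the mainland: Bram, Faye, Ivo, Orla, Pim | the island: Jules]
2. Smuggler goes back to the mainland alone.  [the mainland: Bram, Faye, Ivo, Orla, Pim | the island: Jules]
3. Smuggler goes to the island with Bram.  [the mainland: Faye, Ivo, Orla, Pim | the island: Bram, Jules]
4. Smuggler goes back to the mainland alone.  [the mainland: Faye, Ivo, Orla, Pim | the island: Bram, Jules]
5. Smuggler goes to the island with Orla.  [the mainland: Faye, Ivo, Pim | the island: Bram, Jules, Orla]
6. Smuggler goes back to the mainland with Jules.  [the mainland: Faye, Ivo, Jules, Pim | the island: Bram, Orla]
7. Smuggler goes to the island with Faye.  [the mainland: Ivo, Jules, Pim | the island: Bram, Faye, Orla]
8. Smuggler goes back to the mainland alone.  [the mainland: Ivo, Jules, Pim | the island: Bram, Faye, Orla]
9. Smuggler goes to the island with Ivo.  [the mainland: Jules, Pim | the island: Bram, Faye, Ivo, Orla]
10. Smuggler goes back to the mainland alone.  [the mainland: Jules, Pim | the island: Bram, Faye, Ivo, Orla]
11. Smuggler goes to the island with Pim.  [the mainland: Jules | the island: Bram, Faye, Ivo, Orla, Pim]
12. Smuggler goes back to the mainland alone.  [the mainland: Jules | the island: Bram, Faye, Ivo, Orla, Pim]
13. Smuggler goes to the island with Jules.  [the mainland: — | the island: Bram, Faye, Ivo, Jules, Orla, Pim]

13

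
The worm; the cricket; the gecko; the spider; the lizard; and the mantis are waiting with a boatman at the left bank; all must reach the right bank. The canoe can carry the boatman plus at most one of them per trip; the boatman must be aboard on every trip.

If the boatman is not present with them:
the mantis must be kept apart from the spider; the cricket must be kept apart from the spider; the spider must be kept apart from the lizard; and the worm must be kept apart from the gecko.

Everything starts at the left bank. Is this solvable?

No

Whatever the first load, the items left behind include a forbidden pair without the boatman. No opening move is safe, so no plan exists.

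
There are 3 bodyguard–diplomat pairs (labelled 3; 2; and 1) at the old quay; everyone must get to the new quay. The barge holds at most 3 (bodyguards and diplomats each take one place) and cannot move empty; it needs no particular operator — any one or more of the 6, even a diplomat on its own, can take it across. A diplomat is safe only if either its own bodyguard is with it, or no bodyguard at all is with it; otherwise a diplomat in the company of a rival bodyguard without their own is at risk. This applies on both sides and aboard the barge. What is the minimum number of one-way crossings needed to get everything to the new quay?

5

Counting alone: each trip to the new quay takes at most 3 across and each return brings at least 1 back, so after t trips out (and t−1 returns) at most 3t − (t−1) of the 6 are across; that first reaches 6 at t = 3, so at least 5 crossings are needed.
The plan below uses exactly 5 crossings, so it is optimal:
1. bodyguard 3 and diplomat 3 cross → the new quay.
2. bodyguard 3 crosses ← the old quay.
3. bodyguard 1, bodyguard 2, and bodyguard 3 cross → the new quay.
4. diplomat 3 crosses ← the old quay.
5. diplomat 1, diplomat 2, and diplomat 3 cross → the new quay.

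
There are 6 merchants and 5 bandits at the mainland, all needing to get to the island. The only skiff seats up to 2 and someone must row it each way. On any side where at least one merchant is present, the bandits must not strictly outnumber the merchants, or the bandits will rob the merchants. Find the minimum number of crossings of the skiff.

19

Counting alone: each trip to the island takes at most 2 across and each return brings at least 1 back, so after t trips out (and t−1 returns) at most 2t − (t−1) of the 11 are across; that first reaches 11 at t = 10, so at least 19 crossings are needed.
The plan below uses exactly 19 crossings, so it is optimal:
1. 2 bandits → the island.  (the mainland: 6M 3B; the island: 0M 2B)
2. 1 bandit ← the mainland.  (the mainland: 6M 4B; the island: 0M 1B)
3. 2 bandits → the island.  (the mainland: 6M 2B; the island: 0M 3B)
4. 1 bandit ← the mainland.  (the mainland: 6M 3B; the island: 0M 2B)
5. 2 merchants → the island.  (the mainland: 4M 3B; the island: 2M 2B)
6. 1 bandit ← the mainland.  (the mainland: 4M 4B; the island: 2M 1B)
7. 1 merchant and 1 bandit → the island.  (the mainland: 3M 3B; the island: 3M 2B)
8. 1 merchant ← the mainland.  (the mainland: 4M 3B; the island: 2M 2B)
9. 1 merchant and 1 bandit → the island.  (the mainland: 3M 2B; the island: 3M 3B)
10. 1 bandit ← the mainland.  (the mainland: 3M 3B; the island: 3M 2B)
11. 1 merchant and 1 bandit → the island.  (the mainland: 2M 2B; the island: 4M 3B)
12. 1 merchant ← the mainland.  (the mainland: 3M 2B; the island: 3M 3B)
13. 1 merchant and 1 bandit → the island.  (the mainland: 2M 1B; the island: 4M 4B)
14. 1 bandit ← the mainland.  (the mainland: 2M 2B; the island: 4M 3B)
15. 1 merchant and 1 bandit → the island.  (the mainland: 1M 1B; the island: 5M 4B)
16. 1 merchant ← the mainland.  (the mainland: 2M 1B; the island: 4M 4B)
17. 1 merchant and 1 bandit → the island.  (the mainland: 1M 0B; the island: 5M 5B)
18. 1 bandit ← the mainland.  (the mainland: 1M 1B; the island: 5M 4B)
19. 1 merchant and 1 bandit → the island.  (the mainland: 0M 0B; the island: 6M 5B)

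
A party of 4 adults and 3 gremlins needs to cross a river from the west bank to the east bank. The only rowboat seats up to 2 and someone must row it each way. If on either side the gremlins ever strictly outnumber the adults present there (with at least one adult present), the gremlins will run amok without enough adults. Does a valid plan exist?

Yes

1. 2 gremlins → the east bank.  (the west bank: 4A 1G; the east bank: 0A 2G)
2. 1 gremlin ← the west bank.  (the west bank: 4A 2G; the east bank: 0A 1G)
3. 2 gremlins → the east bank.  (the west bank: 4A 0G; the east bank: 0A 3G)
4. 1 gremlin ← the west bank.  (the west bank: 4A 1G; the east bank: 0A 2G)
5. 2 adults → the east bank.  (the west bank: 2A 1G; the east bank: 2A 2G)
6. 1 gremlin ← the west bank.  (the west bank: 2A 2G; the east bank: 2A 1G)
7. 1 adult and 1 gremlin → the east bank.  (the west bank: 1A 1G; the east bank: 3A 2G)
8. 1 adult ← the west bank.  (the west bank: 2A 1G; the east bank: 2A 2G)
9. 1 adult and 1 gremlin → the east bank.  (the west bank: 1A 0G; the east bank: 3A 3G)
10. 1 gremlin ← the west bank.  (the west bank: 1A 1G; the east bank: 3A 2G)
11. 1 adult and 1 gremlin → the east bank.  (the west bank: 0A 0G; the east bank: 4A 3G)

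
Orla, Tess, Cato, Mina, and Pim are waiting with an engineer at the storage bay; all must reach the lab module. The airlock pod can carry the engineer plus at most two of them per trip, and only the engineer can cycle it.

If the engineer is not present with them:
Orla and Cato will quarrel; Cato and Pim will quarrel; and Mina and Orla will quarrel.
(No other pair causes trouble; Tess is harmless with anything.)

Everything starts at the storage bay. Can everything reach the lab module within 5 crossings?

Yes

Yes — this plan uses 5 crossings (≤ 5):
1. Engineer goes to the lab module with Cato and Orla.  [the storage bay: Mina, Pim, Tess | the lab module: Cato, Orla]
2. Engineer goes back to the storage bay with Orla.  [the storage bay: Mina, Orla, Pim, Tess | the lab module: Cato]
3. Engineer goes to the lab module with Mina and Tess.  [the storage bay: Orla, Pim | the lab module: Cato, Mina, Tess]
4. Engineer goes back to the storage bay alone.  [the storage bay: Orla, Pim | the lab module: Cato, Mina, Tess]
5. Engineer goes to the lab module with Orla and Pim.  [the storage bay: — | the lab module: Cato, Mina, Orla, Pim, Tess]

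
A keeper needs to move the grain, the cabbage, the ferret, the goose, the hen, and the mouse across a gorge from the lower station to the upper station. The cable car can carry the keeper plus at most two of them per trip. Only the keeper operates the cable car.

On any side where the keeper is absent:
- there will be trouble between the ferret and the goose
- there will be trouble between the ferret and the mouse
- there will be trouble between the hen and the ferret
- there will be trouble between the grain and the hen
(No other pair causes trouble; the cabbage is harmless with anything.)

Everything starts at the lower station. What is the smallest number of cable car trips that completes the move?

7

Counting alone: the keeper can take at most 2 across per trip to the upper station, so moving all 6 needs at least 3 loaded trips out, with a return between consecutive ones — at least 5 crossings.
The safety rule pushes this higher. Following every safe sequence of crossings, the most of the 6 that can be at the upper station as the cable car arrives there on crossing 5 is 5 — never all 6.
So no plan with fewer than 7 crossings exists, and this one achieves 7:
1. Keeper goes to the upper station with the ferret and the grain.  [the lower station: the cabbage, the goose, the hen, the mouse | the upper station: the ferret, the grain]
2. Keeper goes back to the lower station alone.  [the lower station: the cabbage, the goose, the hen, the mouse | the upper station: the ferret, the grain]
3. Keeper goes to the upper station with the cabbage.  [the lower station: the goose, the hen, the mouse | the upper station: the cabbage, the ferret, the grain]
4. Keeper goes back to the lower station alone.  [the lower station: the goose, the hen, the mouse | the upper station: the cabbage, the ferret, the grain]
5. Keeper goes to the upper station with the goose and the mouse.  [the lower station: the hen | the upper station: the cabbage, the ferret, the goose, the grain, the mouse]
6. Keeper goes back to the lower station with the ferret.  [the lower station: the ferret, the hen | the upper station: the cabbage, the goose, the grain, the mouse]
7. Keeper goes to the upper station with the ferret and the hen.  [the lower station: — | the upper station: the cabbage, the ferret, the goose, the grain, the hen, the mouse]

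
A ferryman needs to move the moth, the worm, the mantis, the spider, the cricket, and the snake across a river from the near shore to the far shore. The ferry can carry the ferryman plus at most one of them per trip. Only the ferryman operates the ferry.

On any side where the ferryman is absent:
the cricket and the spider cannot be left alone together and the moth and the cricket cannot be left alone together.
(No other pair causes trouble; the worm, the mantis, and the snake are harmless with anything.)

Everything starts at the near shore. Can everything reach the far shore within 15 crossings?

Yes

Yes — this plan uses 13 crossings (≤ 15):
1. Ferryman goes to the far shore with the cricket.  [the near shore: the mantis, the moth, the snake, the spider, the worm | the far shore: the cricket]
2. Ferryman goes back to the near shore alone.  [the near shore: the mantis, the moth, the snake, the spider, the worm | the far shore: the cricket]
3. Ferryman goes to the far shore with the moth.  [the near shore: the mantis, the snake, the spider, the worm | the far shore: the cricket, the moth]
4. Ferryman goes back to the near shore with the cricket.  [the near shore: the cricket, the mantis, the snake, the spider, the worm | the far shore: the moth]
5. Ferryman goes to the far shore with the spider.  [the near shore: the cricket, the mantis, the snake, the worm | the far shore: the moth, the spider]
6. Ferryman goes back to the near shore alone.  [the near shore: the cricket, the mantis, the snake, the worm | the far shore: the moth, the spider]
7. Ferryman goes to the far shore with the worm.  [the near shore: the cricket, the mantis, the snake | the far shore: the moth, the spider, the worm]
8. Ferryman goes back to the near shore alone.  [the near shore: the cricket, the mantis, the snake | the far shore: the moth, the spider, the worm]
9. Ferryman goes to the far shore with the mantis.  [the near shore: the cricket, the snake | the far shore: the mantis, the moth, the spider, the worm]
10. Ferryman goes back to the near shore alone.  [the near shore: the cricket, the snake | the far shore: the mantis, the moth, the spider, the worm]
11. Ferryman goes to the far shore with the snake.  [the near shore: the cricket | the far shore: the mantis, the moth, the snake, the spider, the worm]
12. Ferryman goes back to the near shore alone.  [the near shore: the cricket | the far shore: the mantis, the moth, the snake, the spider, the worm]
13. Ferryman goes to the far shore with the cricket.  [the near shore: — | the far shore: the cricket, the mantis, the moth, the snake, the spider, the worm]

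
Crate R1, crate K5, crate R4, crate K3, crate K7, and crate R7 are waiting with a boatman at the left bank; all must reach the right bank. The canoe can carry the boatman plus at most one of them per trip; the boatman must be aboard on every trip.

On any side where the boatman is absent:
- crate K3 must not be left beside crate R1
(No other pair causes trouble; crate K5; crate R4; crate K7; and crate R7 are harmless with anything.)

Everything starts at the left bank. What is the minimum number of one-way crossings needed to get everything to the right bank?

11

Counting alone: the boatman can take at most 1 across per trip to the right bank, so moving all 6 needs at least 6 loaded trips out, with a return between consecutive ones — at least 11 crossings.
The plan below uses exactly 11 crossings, so it is optimal:
1. Boatman goes to the right bank with crate R1.
2. Boatman goes back to the left bank alone.
3. Boatman goes to the right bank with crate K5.
4. Boatman goes back to the left bank alone.
5. Boatman goes to the right bank with crate R4.
6. Boatman goes back to the left bank alone.
7. Boatman goes to the right bank with crate K7.
8. Boatman goes back to the left bank alone.
9. Boatman goes to the right bank with crate R7.
10. Boatman goes back to the left bank alone.
11. Boatman goes to the right bank with crate K3.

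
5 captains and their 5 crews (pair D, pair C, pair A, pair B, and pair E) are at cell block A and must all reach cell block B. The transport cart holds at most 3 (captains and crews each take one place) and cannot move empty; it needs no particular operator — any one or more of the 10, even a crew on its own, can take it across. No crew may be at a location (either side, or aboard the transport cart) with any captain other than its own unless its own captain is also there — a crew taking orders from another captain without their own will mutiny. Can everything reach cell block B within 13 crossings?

Yes

Yes — this plan uses 11 crossings (≤ 13):
1. captain D and crew D cross → cell block B.
2. captain D crosses ← cell block A.
3. crew A, crew B, and crew C cross → cell block B.
4. crew D crosses ← cell block A.
5. captain A, captain B, and captain C cross → cell block B.
6. captain C and crew C cross ← cell block A.
7. captain C, captain D, and captain E cross → cell block B.
8. crew A crosses ← cell block A.
9. crew C and crew D cross → cell block B.
10. crew D crosses ← cell block A.
11. crew A, crew D, and crew E cross → cell block B.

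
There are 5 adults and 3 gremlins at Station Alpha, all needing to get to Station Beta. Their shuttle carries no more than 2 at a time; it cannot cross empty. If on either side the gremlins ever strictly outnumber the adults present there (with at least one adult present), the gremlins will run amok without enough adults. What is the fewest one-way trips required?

13

Counting alone: each trip to Station Beta takes at most 2 across and each return brings at least 1 back, so after t trips out (and t−1 returns) at most 2t − (t−1) of the 8 are across; that first reaches 8 at t = 7, so at least 13 crossings are needed.
The plan below uses exactly 13 crossings, so it is optimal:
1. 2 gremlins → Station Beta.  (Station Alpha: 5A 1G; Station Beta: 0A 2G)
2. 1 gremlin ← Station Alpha.  (Station Alpha: 5A 2G; Station Beta: 0A 1G)
3. 2 gremlins → Station Beta.  (Station Alpha: 5A 0G; Station Beta: 0A 3G)
4. 1 gremlin ← Station Alpha.  (Station Alpha: 5A 1G; Station Beta: 0A 2G)
5. 2 adults → Station Beta.  (Station Alpha: 3A 1G; Station Beta: 2A 2G)
6. 1 gremlin ← Station Alpha.  (Station Alpha: 3A 2G; Station Beta: 2A 1G)
7. 1 adult and 1 gremlin → Station Beta.  (Station Alpha: 2A 1G; Station Beta: 3A 2G)
8. 1 gremlin ← Station Alpha.  (Station Alpha: 2A 2G; Station Beta: 3A 1G)
9. 2 gremlins → Station Beta.  (Station Alpha: 2A 0G; Station Beta: 3A 3G)
10. 1 gremlin ← Station Alpha.  (Station Alpha: 2A 1G; Station Beta: 3A 2G)
11. 1 adult and 1 gremlin → Station Beta.  (Station Alpha: 1A 0G; Station Beta: 4A 3G)
12. 1 gremlin ← Station Alpha.  (Station Alpha: 1A 1G; Station Beta: 4A 2G)
13. 1 adult and 1 gremlin → Station Beta.  (Station Alpha: 0A 0G; Station Beta: 5A 3G)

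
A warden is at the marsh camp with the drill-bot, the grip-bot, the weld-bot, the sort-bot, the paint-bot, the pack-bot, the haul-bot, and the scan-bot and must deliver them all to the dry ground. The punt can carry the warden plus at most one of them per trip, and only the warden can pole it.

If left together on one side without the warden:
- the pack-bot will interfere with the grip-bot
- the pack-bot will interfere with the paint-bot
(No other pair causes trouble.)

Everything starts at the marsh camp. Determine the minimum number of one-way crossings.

Counting alone: the warden can take at most 1 across per trip to the dry ground, so moving all 8 needs at least 8 loaded trips out, with a return between consecutive ones — at least 15 crossings.
The safety rule pushes this higher. Following every safe sequence of crossings, the most of the 8 that can be at the dry ground as the punt arrives there on crossing 15 is 7 — never all 8.
So no plan with fewer than 17 crossings exists, and this one achieves 17:
1. Warden goes to the dry ground with the pack-bot.  [the marsh camp: the drill-bot, the grip-bot, the haul-bot, the paint-bot, the scan-bot, the sort-bot, the weld-bot | the dry ground: the pack-bot]
2. Warden goes back to the marsh camp alone.  [the marsh camp: the drill-bot, the grip-bot, the haul-bot, the paint-bot, the scan-bot, the sort-bot, the weld-bot | the dry ground: the pack-bot]
3. Warden goes to the dry ground with the drill-bot.  [the marsh camp: the grip-bot, the haul-bot, the paint-bot, the scan-bot, the sort-bot, the weld-bot | the dry ground: the drill-bot, the pack-bot]
4. Warden goes back to the marsh camp alone.  [the marsh camp: the grip-bot, the haul-bot, the paint-bot, the scan-bot, the sort-bot, the weld-bot | the dry ground: the drill-bot, the pack-bot]
5. Warden goes to the dry ground with the grip-bot.  [the marsh camp: the haul-bot, the paint-bot, the scan-bot, the sort-bot, the weld-bot | the dry ground: the drill-bot, the grip-bot, the pack-bot]
6. Warden goes back to the marsh camp with the pack-bot.  [the marsh camp: the haul-bot, the pack-bot, the paint-bot, the scan-bot, the sort-bot, the weld-bot | the dry ground: the drill-bot, the grip-bot]
7. Warden goes to the dry ground with the paint-bot.  [the marsh camp: the haul-bot, the pack-bot, the scan-bot, the sort-bot, the weld-bot | the dry ground: the drill-bot, the grip-bot, the paint-bot]
8. Warden goes back to the marsh camp alone.  [the marsh camp: the haul-bot, the pack-bot, the scan-bot, the sort-bot, the weld-bot | the dry ground: the drill-bot, the grip-bot, the paint-bot]
9. Warden goes to the dry ground with the weld-bot.  [the marsh camp: the haul-bot, the pack-bot, the scan-bot, the sort-bot | the dry ground: the drill-bot, the grip-bot, the paint-bot, the weld-bot]
10. Warden goes back to the marsh camp alone.  [the marsh camp: the haul-bot, the pack-bot, the scan-bot, the sort-bot | the dry ground: the drill-bot, the grip-bot, the paint-bot, the weld-bot]
11. Warden goes to the dry ground with the sort-bot.  [the marsh camp: the haul-bot, the pack-bot, the scan-bot | the dry ground: the drill-bot, the grip-bot, the paint-bot, the sort-bot, the weld-bot]
12. Warden goes back to the marsh camp alone.  [the marsh camp: the haul-bot, the pack-bot, the scan-bot | the dry ground: the drill-bot, the grip-bot, the paint-bot, the sort-bot, the weld-bot]
13. Warden goes to the dry ground with the haul-bot.  [the marsh camp: the pack-bot, the scan-bot | the dry ground: the drill-bot, the grip-bot, the haul-bot, the paint-bot, the sort-bot, the weld-bot]
14. Warden goes back to the marsh camp alone.  [the marsh camp: the pack-bot, the scan-bot | the dry ground: the drill-bot, the grip-bot, the haul-bot, the paint-bot, the sort-bot, the weld-bot]
15. Warden goes to the dry ground with the scan-bot.  [the marsh camp: the pack-bot | the dry ground: the drill-bot, the grip-bot, the haul-bot, the paint-bot, the scan-bot, the sort-bot, the weld-bot]
16. Warden goes back to the marsh camp alone.  [the marsh camp: the pack-bot | the dry ground: the drill-bot, the grip-bot, the haul-bot, the paint-bot, the scan-bot, the sort-bot, the weld-bot]
17. Warden goes to the dry ground with the pack-bot.  [the marsh camp: — | the dry ground: the drill-bot, the grip-bot, the haul-bot, the pack-bot, the paint-bot, the scan-bot, the sort-bot, the weld-bot]

17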